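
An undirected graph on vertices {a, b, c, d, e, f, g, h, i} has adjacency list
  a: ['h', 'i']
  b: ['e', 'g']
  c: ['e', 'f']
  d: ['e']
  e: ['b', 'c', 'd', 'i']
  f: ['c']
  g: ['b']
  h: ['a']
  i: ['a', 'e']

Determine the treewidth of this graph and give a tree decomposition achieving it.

Treewidth 1.
One optimal decomposition is:
Bags: B1 = {e, i}  B2 = {a, i}  B3 = {b, e}  B4 = {b, g}  B5 = {d, e}  B6 = {a, h}  B7 = {c, e}  B8 = {c, f}
Tree: B1–B2, B1–B3, B3–B4, B3–B5, B2–B6, B5–B7, B7–B8

Every bag has size at most 2, so the width is 2 − 1 = 1 and tw(G) ≤ 1. Since G has at least one edge (e.g. i–e), it is not an edgeless graph, so tw(G) ≥ 1. Therefore the treewidth is 1.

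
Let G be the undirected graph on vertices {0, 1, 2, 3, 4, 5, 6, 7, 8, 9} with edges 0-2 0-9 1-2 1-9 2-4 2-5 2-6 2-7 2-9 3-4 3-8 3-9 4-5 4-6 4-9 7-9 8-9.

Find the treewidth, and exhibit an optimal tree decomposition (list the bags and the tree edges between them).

Treewidth 2.
One optimal decomposition is:
Bags: B1 = {2, 4, 9}  B2 = {2, 4, 6}  B3 = {1, 2, 9}  B4 = {3, 4, 9}  B5 = {3, 8, 9}  B6 = {0, 2, 9}  B7 = {2, 4, 5}  B8 = {2, 7, 9}
Tree: B1–B2, B1–B3, B1–B4, B4–B5, B1–B6, B2–B7, B6–B8

The largest bag has 3 vertices, giving width 2; this decomposition certifies tw(G) ≤ 2. Conversely, {3, 8, 9} is a clique of size 3, and the vertices of any clique must share a bag in every tree decomposition; so some bag has ≥ 3 vertices and tw(G) ≥ 2. Therefore the treewidth is 2.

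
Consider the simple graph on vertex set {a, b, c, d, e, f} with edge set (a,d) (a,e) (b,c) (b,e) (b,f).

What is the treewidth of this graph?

1

A width-1 tree decomposition is:
Bags: B1 = {b, c}  B2 = {b, f}  B3 = {b, e}  B4 = {a, e}  B5 = {a, d}
Tree: B1–B2, B1–B3, B3–B4, B4–B5
The largest bag has 2 vertices, giving width 1; this decomposition certifies tw(G) ≤ 1. G has an edge, so its treewidth is at least 1. The upper and lower bounds meet at 1, so that is the treewidth.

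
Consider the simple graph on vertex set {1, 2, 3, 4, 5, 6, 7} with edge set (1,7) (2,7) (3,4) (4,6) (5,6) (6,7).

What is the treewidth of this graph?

A width-1 tree decomposition is:
Bags: B1 = {6, 7}  B2 = {2, 7}  B3 = {4, 6}  B4 = {3, 4}  B5 = {5, 6}  B6 = {1, 7}
Tree: B1–B2, B1–B3, B3–B4, B3–B5, B1–B6
The largest bag has 2 vertices, giving width 1; this decomposition certifies tw(G) ≤ 1. G has an edge, so its treewidth is at least 1. The upper and lower bounds meet at 1, so that is the treewidth.

1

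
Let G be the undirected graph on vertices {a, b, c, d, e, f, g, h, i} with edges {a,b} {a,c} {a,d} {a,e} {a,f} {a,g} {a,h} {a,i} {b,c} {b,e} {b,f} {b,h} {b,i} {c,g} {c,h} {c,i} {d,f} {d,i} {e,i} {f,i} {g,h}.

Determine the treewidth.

A width-3 tree decomposition is:
Bags: B1 = {a, b, c, h}  B2 = {a, b, c, i}  B3 = {a, c, g, h}  B4 = {a, b, e, i}  B5 = {a, b, f, i}  B6 = {a, d, f, i}
Tree: B1–B2, B1–B3, B2–B4, B4–B5, B5–B6
The largest bag has 4 vertices, giving width 3; this decomposition certifies tw(G) ≤ 3. For the lower bound, the 4 vertices {a, d, f, i} are pairwise adjacent, and any tree decomposition puts a clique entirely inside one bag — forcing width ≥ 3. Therefore the treewidth is 3.

3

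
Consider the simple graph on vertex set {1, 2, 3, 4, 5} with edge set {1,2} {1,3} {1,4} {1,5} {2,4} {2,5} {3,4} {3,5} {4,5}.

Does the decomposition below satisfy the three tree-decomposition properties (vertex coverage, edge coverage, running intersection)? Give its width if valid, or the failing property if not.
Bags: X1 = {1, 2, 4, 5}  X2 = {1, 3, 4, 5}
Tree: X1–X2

Checking the three conditions: (i) the bags cover all of {1, 2, 3, 4, 5}; (ii) for each edge, some bag contains both endpoints; (iii) the bags containing any fixed vertex form a subtree. All hold, so the decomposition is valid with width 4 − 1 = 3.

Yes; width 3.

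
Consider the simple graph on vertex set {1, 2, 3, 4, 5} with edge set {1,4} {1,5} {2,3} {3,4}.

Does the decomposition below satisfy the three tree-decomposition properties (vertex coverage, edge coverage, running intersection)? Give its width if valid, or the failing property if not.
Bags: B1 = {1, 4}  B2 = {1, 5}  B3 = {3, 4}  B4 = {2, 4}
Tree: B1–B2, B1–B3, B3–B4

A tree decomposition must satisfy three properties: every vertex lies in some bag; for every edge, both endpoints lie together in some bag; and for every vertex, the bags containing it form a connected subtree. Here edge (3,2) lies in no bag, so the decomposition is invalid.

No — edge (3,2) lies in no bag.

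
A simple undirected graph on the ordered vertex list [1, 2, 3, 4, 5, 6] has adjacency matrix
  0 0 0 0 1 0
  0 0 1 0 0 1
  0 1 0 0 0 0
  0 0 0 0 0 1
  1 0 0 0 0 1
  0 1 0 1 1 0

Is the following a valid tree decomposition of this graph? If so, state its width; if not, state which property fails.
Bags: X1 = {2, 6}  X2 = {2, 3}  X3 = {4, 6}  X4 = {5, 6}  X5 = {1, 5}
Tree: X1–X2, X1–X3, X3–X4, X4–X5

Yes; width 1.

Vertex coverage: the bags together contain {1, 2, 3, 4, 5, 6}, the full vertex set. Edge coverage: each edge of G has both endpoints in at least one bag. Running intersection: for every vertex, the bags containing it form a connected subtree. All three properties hold, so this is a valid tree decomposition of width max|bag| − 1 = 1, and hence tw(G) ≤ 1.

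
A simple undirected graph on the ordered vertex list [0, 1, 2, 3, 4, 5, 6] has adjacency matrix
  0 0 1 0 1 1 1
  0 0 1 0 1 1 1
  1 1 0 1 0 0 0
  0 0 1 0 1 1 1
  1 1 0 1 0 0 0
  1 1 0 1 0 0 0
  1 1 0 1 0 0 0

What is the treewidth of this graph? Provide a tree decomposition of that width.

Each bag holds 4 vertices, so the decomposition has width 3, which upper-bounds the treewidth. For the lower bound: the 4 vertex sets {0,6}, {1,5}, {3}, {2} are disjoint, each induces a connected subgraph, and every pair is joined by at least one edge of G. Contracting each set to a single vertex therefore yields K_{4} as a minor, and since treewidth is minor-monotone, tw(G) ≥ tw(K_{4}) = 3. Therefore the treewidth is 3.

Treewidth 3.
Bags: B1 = {0, 1, 3, 6}  B2 = {0, 1, 3, 5}  B3 = {0, 1, 2, 3}  B4 = {0, 1, 3, 4}
Tree: B1–B2, B2–B3, B3–B4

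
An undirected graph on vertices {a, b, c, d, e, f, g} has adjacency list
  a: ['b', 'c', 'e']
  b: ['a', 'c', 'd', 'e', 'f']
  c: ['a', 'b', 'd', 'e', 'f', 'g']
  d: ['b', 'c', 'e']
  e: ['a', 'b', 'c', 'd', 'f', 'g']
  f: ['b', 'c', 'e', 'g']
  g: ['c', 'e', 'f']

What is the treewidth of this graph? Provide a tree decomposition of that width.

Each bag holds 4 vertices, so the decomposition has width 3, which upper-bounds the treewidth. Conversely, {c, e, f, g} is a clique of size 4, and the vertices of any clique must share a bag in every tree decomposition; so some bag has ≥ 4 vertices and tw(G) ≥ 3. Therefore the treewidth is 3.

Treewidth 3.
One such decomposition:
Bags: B1 = {b, c, e, f}  B2 = {b, c, d, e}  B3 = {c, e, f, g}  B4 = {a, b, c, e}
Tree: B1–B2, B1–B3, B1–B4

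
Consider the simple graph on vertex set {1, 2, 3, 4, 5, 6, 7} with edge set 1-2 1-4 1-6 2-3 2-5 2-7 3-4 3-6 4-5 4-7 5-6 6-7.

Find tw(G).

3

A width-3 tree decomposition is:
Bags: B1 = {1, 2, 4, 6}  B2 = {2, 4, 6, 7}  B3 = {2, 4, 5, 6}  B4 = {2, 3, 4, 6}
Tree: B1–B2, B2–B3, B3–B4
Each bag holds 4 vertices, so the decomposition has width 3, which upper-bounds the treewidth. For the lower bound: the 4 vertex sets {1,4}, {2,7}, {6}, {5} are disjoint, each induces a connected subgraph, and every pair is joined by at least one edge of G. Contracting each set to a single vertex therefore yields K_{4} as a minor, and since treewidth is minor-monotone, tw(G) ≥ tw(K_{4}) = 3. Combining the bounds, tw(G) = 3.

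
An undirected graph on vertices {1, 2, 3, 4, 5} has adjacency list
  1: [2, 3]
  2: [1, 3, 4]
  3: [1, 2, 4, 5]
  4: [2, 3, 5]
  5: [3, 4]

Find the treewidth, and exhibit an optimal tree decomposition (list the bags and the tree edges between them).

Treewidth 2.
One optimal decomposition is:
Bags: B1 = {3, 4, 5}  B2 = {2, 3, 4}  B3 = {1, 2, 3}
Tree: B1–B2, B2–B3

Each bag holds 3 vertices, so the decomposition has width 2, which upper-bounds the treewidth. On the other hand G contains the 3-clique {1, 2, 3}. A clique must lie in a single bag of any decomposition, so no decomposition can have width below 2. The upper and lower bounds meet at 2, so that is the treewidth.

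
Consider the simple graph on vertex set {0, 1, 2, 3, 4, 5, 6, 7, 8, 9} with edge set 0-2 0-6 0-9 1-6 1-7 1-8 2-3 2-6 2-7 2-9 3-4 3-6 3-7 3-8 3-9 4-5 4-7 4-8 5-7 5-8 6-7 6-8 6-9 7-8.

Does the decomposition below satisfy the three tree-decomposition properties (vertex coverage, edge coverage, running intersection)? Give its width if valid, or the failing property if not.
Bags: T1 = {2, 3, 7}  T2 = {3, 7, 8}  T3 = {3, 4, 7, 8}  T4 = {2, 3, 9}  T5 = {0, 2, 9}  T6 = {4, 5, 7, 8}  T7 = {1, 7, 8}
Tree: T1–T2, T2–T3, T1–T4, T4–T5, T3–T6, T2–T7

A tree decomposition must satisfy three properties: every vertex lies in some bag; for every edge, both endpoints lie together in some bag; and for every vertex, the bags containing it form a connected subtree. Here vertex 6 appears in no bag, so the decomposition is invalid.

No — vertex 6 appears in no bag.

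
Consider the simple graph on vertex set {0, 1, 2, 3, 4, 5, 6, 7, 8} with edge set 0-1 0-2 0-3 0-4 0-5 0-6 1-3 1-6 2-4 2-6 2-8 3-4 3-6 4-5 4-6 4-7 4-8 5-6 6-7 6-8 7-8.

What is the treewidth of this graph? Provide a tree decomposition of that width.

Treewidth 3.
One such decomposition:
Bags: B1 = {0, 2, 4, 6}  B2 = {0, 3, 4, 6}  B3 = {0, 4, 5, 6}  B4 = {2, 4, 6, 8}  B5 = {4, 6, 7, 8}  B6 = {0, 1, 3, 6}
Tree: B1–B2, B1–B3, B1–B4, B4–B5, B2–B6

Every bag has size at most 4, so the width is 4 − 1 = 3 and tw(G) ≤ 3. For the lower bound, the 4 vertices {0, 1, 3, 6} are pairwise adjacent, and any tree decomposition puts a clique entirely inside one bag — forcing width ≥ 3. Therefore the treewidth is 3.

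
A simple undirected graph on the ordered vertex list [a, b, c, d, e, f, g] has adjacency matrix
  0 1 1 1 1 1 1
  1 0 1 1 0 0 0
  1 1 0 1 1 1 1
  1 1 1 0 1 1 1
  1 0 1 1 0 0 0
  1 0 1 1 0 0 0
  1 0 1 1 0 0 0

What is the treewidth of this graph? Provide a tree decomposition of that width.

The largest bag has 4 vertices, giving width 3; this decomposition certifies tw(G) ≤ 3. For the lower bound, the 4 vertices {a, c, d, g} are pairwise adjacent, and any tree decomposition puts a clique entirely inside one bag — forcing width ≥ 3. Hence tw(G) = 3 exactly.

Treewidth 3.
Bags: B1 = {a, b, c, d}  B2 = {a, c, d, f}  B3 = {a, c, d, g}  B4 = {a, c, d, e}
Tree: B1–B2, B2–B3, B1–B4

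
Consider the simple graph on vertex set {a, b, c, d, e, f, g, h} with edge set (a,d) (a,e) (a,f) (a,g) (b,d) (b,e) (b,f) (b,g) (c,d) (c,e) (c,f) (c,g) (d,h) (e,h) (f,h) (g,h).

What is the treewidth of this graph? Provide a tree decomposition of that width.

Every bag has size at most 5, so the width is 5 − 1 = 4 and tw(G) ≤ 4. For the lower bound: the 5 vertex sets {a,e}, {c,d}, {g,h}, {b}, {f} are disjoint, each induces a connected subgraph, and every pair is joined by at least one edge of G. Contracting each set to a single vertex therefore yields K_{5} as a minor, and since treewidth is minor-monotone, tw(G) ≥ tw(K_{5}) = 4. The upper and lower bounds meet at 4, so that is the treewidth.

Treewidth 4.
One optimal decomposition is:
Bags: B1 = {a, b, c, e, h}  B2 = {a, b, c, d, h}  B3 = {a, b, c, g, h}  B4 = {a, b, c, f, h}
Tree: B1–B2, B2–B3, B3–B4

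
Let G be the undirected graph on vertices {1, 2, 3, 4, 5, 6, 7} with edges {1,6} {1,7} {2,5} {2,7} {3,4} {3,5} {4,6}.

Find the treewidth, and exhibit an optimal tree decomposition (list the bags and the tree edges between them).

Treewidth 2.
One such decomposition:
Bags: B1 = {1, 4, 6}  B2 = {1, 3, 4}  B3 = {1, 3, 5}  B4 = {1, 2, 5}  B5 = {1, 2, 7}
Tree: B1–B2, B2–B3, B3–B4, B4–B5

Every bag has size at most 3, so the width is 3 − 1 = 2 and tw(G) ≤ 2. For the lower bound, G contains the cycle 1–6–4–3–5–2–7–1, so G is not a forest; only forests have treewidth ≤ 1, hence tw(G) ≥ 2. Combining the bounds, tw(G) = 2.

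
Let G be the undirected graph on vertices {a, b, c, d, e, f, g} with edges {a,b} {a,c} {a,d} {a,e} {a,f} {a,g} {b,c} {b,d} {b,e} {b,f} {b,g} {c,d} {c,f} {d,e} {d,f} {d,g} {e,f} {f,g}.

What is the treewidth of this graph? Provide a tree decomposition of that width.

Treewidth 4.
One optimal decomposition is:
Bags: B1 = {a, b, d, f, g}  B2 = {a, b, c, d, f}  B3 = {a, b, d, e, f}
Tree: B1–B2, B2–B3

Every bag has size at most 5, so the width is 5 − 1 = 4 and tw(G) ≤ 4. For the lower bound, the 5 vertices {a, b, d, f, g} are pairwise adjacent, and any tree decomposition puts a clique entirely inside one bag — forcing width ≥ 4. Therefore the treewidth is 4.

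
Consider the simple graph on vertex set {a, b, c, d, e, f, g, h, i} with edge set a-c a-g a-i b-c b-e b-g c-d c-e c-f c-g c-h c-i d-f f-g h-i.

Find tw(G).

2

A width-2 tree decomposition is:
Bags: B1 = {c, h, i}  B2 = {a, c, i}  B3 = {a, c, g}  B4 = {b, c, g}  B5 = {c, f, g}  B6 = {b, c, e}  B7 = {c, d, f}
Tree: B1–B2, B2–B3, B3–B4, B3–B5, B4–B6, B5–B7
The largest bag has 3 vertices, giving width 2; this decomposition certifies tw(G) ≤ 2. On the other hand G contains the 3-clique {c, d, f}. A clique must lie in a single bag of any decomposition, so no decomposition can have width below 2. Therefore the treewidth is 2.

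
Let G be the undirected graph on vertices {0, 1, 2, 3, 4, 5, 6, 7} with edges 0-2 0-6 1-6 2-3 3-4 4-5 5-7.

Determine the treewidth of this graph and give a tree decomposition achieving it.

Treewidth 1.
Bags: B1 = {5, 7}  B2 = {4, 5}  B3 = {3, 4}  B4 = {2, 3}  B5 = {0, 2}  B6 = {0, 6}  B7 = {1, 6}
Tree: B1–B2, B2–B3, B3–B4, B4–B5, B5–B6, B6–B7

The largest bag has 2 vertices, giving width 1; this decomposition certifies tw(G) ≤ 1. Any graph with an edge has treewidth ≥ 1, and G has the edge 7–5. Hence tw(G) = 1 exactly.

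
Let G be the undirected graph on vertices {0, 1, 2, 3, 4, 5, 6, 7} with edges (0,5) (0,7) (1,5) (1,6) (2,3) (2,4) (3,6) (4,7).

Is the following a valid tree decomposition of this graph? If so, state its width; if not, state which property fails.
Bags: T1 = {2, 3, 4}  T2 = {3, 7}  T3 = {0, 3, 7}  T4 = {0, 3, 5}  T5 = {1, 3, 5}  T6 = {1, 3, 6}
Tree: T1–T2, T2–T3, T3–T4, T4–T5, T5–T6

No — edge (4,7) lies in no bag.

A tree decomposition must satisfy three properties: every vertex lies in some bag; for every edge, both endpoints lie together in some bag; and for every vertex, the bags containing it form a connected subtree. Here edge (4,7) lies in no bag, so the decomposition is invalid.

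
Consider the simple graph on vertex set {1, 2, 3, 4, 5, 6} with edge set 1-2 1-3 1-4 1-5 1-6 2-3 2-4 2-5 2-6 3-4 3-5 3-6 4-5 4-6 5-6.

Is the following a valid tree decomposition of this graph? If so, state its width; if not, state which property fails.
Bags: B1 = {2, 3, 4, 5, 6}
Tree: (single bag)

No — vertex 1 appears in no bag.

A tree decomposition must satisfy three properties: every vertex lies in some bag; for every edge, both endpoints lie together in some bag; and for every vertex, the bags containing it form a connected subtree. Here vertex 1 appears in no bag, so the decomposition is invalid.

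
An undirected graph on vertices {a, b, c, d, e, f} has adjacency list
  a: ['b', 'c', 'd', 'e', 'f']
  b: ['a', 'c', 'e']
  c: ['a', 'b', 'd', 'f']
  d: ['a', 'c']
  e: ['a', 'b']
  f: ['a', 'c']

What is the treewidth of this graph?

A width-2 tree decomposition is:
Bags: B1 = {a, b, c}  B2 = {a, b, e}  B3 = {a, c, d}  B4 = {a, c, f}
Tree: B1–B2, B1–B3, B1–B4
Every bag has size at most 3, so the width is 3 − 1 = 2 and tw(G) ≤ 2. For the lower bound, the 3 vertices {a, b, e} are pairwise adjacent, and any tree decomposition puts a clique entirely inside one bag — forcing width ≥ 2. Hence tw(G) = 2 exactly.

2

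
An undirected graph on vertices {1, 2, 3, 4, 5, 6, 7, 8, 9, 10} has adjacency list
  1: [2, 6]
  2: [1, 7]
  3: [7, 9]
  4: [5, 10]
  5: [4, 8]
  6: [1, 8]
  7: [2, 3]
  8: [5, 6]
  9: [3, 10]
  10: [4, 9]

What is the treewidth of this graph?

2

A width-2 tree decomposition is:
Bags: B1 = {4, 5, 10}  B2 = {5, 9, 10}  B3 = {3, 5, 9}  B4 = {3, 5, 7}  B5 = {2, 5, 7}  B6 = {1, 2, 5}  B7 = {1, 5, 6}  B8 = {5, 6, 8}
Tree: B1–B2, B2–B3, B3–B4, B4–B5, B5–B6, B6–B7, B7–B8
The largest bag has 3 vertices, giving width 2; this decomposition certifies tw(G) ≤ 2. Since 5–4–10–9–3–7–2–1–6–8–5 is a cycle in G, G is not acyclic. Forests are exactly the graphs of treewidth ≤ 1, so tw(G) ≥ 2. Combining the bounds, tw(G) = 2.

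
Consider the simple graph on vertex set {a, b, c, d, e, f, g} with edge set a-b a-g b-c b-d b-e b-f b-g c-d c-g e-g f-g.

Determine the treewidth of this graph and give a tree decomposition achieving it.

Each bag holds 3 vertices, so the decomposition has width 2, which upper-bounds the treewidth. On the other hand G contains the 3-clique {b, c, d}. A clique must lie in a single bag of any decomposition, so no decomposition can have width below 2. Therefore the treewidth is 2.

Treewidth 2.
Bags: B1 = {b, c, g}  B2 = {b, f, g}  B3 = {b, c, d}  B4 = {a, b, g}  B5 = {b, e, g}
Tree: B1–B2, B1–B3, B2–B4, B2–B5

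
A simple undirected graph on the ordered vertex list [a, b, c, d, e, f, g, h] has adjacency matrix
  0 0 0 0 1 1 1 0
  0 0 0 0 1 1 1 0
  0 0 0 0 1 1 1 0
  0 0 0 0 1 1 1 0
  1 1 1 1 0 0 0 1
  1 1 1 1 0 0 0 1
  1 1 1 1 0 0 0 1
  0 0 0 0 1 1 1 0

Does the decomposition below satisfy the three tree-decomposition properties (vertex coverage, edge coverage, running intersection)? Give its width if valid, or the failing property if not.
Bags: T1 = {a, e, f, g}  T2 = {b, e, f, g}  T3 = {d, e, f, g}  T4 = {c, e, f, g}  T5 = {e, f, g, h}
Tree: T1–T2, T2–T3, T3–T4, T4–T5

Checking the three conditions: (i) the bags cover all of {a, b, c, d, e, f, g, h}; (ii) for each edge, some bag contains both endpoints; (iii) the bags containing any fixed vertex form a subtree. All hold, so the decomposition is valid with width 4 − 1 = 3.

Yes; width 3.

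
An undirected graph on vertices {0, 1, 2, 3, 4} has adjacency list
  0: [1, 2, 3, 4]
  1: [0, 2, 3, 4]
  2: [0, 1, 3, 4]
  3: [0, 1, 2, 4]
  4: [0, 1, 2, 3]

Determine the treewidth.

4

A width-4 tree decomposition is:
Bags: B1 = {0, 1, 2, 3, 4}
Tree: (single bag)
A single bag containing all 5 vertices is trivially a valid decomposition of width 4. Conversely, {0, 1, 2, 3, 4} is a clique of size 5, and the vertices of any clique must share a bag in every tree decomposition; so some bag has ≥ 5 vertices and tw(G) ≥ 4. Hence tw(G) = 4 exactly.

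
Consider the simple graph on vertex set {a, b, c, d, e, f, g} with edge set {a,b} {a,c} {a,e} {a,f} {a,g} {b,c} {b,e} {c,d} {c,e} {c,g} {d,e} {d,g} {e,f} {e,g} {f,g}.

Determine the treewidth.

A width-3 tree decomposition is:
Bags: B1 = {a, c, e, g}  B2 = {a, e, f, g}  B3 = {c, d, e, g}  B4 = {a, b, c, e}
Tree: B1–B2, B1–B3, B1–B4
The largest bag has 4 vertices, giving width 3; this decomposition certifies tw(G) ≤ 3. On the other hand G contains the 4-clique {c, d, e, g}. A clique must lie in a single bag of any decomposition, so no decomposition can have width below 3. Therefore the treewidth is 3.

3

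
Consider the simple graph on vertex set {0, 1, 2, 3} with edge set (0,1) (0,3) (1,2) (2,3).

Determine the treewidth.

2

A width-2 tree decomposition is:
Bags: B1 = {0, 1, 3}  B2 = {1, 2, 3}
Tree: B1–B2
Each bag holds 3 vertices, so the decomposition has width 2, which upper-bounds the treewidth. Since 3–0–1–2–3 is a cycle in G, G is not acyclic. Forests are exactly the graphs of treewidth ≤ 1, so tw(G) ≥ 2. Combining the bounds, tw(G) = 2.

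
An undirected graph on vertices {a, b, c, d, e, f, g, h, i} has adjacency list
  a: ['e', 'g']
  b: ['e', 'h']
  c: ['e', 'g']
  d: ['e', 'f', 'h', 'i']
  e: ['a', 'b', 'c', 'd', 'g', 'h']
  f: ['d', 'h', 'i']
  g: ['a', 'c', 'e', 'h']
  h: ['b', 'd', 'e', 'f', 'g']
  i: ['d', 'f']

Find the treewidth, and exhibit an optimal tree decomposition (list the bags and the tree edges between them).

Treewidth 2.
One optimal decomposition is:
Bags: B1 = {d, f, h}  B2 = {d, e, h}  B3 = {e, g, h}  B4 = {b, e, h}  B5 = {a, e, g}  B6 = {d, f, i}  B7 = {c, e, g}
Tree: B1–B2, B2–B3, B3–B4, B3–B5, B1–B6, B5–B7

Each bag holds 3 vertices, so the decomposition has width 2, which upper-bounds the treewidth. Conversely, {d, e, h} is a clique of size 3, and the vertices of any clique must share a bag in every tree decomposition; so some bag has ≥ 3 vertices and tw(G) ≥ 2. Combining the bounds, tw(G) = 2.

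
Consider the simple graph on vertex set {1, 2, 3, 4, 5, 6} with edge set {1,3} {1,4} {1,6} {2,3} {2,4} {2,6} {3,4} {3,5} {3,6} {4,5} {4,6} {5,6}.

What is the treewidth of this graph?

A width-3 tree decomposition is:
Bags: B1 = {2, 3, 4, 6}  B2 = {3, 4, 5, 6}  B3 = {1, 3, 4, 6}
Tree: B1–B2, B2–B3
Every bag has size at most 4, so the width is 4 − 1 = 3 and tw(G) ≤ 3. On the other hand G contains the 4-clique {1, 3, 4, 6}. A clique must lie in a single bag of any decomposition, so no decomposition can have width below 3. Combining the bounds, tw(G) = 3.

3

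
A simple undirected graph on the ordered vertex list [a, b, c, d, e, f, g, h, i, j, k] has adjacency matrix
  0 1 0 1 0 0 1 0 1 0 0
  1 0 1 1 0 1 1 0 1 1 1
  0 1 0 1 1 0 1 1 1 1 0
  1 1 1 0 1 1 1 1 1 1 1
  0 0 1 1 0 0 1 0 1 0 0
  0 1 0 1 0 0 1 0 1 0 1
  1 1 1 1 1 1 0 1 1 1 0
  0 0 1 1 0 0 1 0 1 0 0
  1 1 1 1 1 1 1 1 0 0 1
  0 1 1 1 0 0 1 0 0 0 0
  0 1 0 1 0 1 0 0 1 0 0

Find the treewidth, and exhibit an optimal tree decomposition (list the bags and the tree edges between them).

Treewidth 4.
Bags: B1 = {b, c, d, g, j}  B2 = {b, c, d, g, i}  B3 = {a, b, d, g, i}  B4 = {b, d, f, g, i}  B5 = {b, d, f, i, k}  B6 = {c, d, g, h, i}  B7 = {c, d, e, g, i}
Tree: B1–B2, B2–B3, B2–B4, B4–B5, B2–B6, B6–B7

Every bag has size at most 5, so the width is 5 − 1 = 4 and tw(G) ≤ 4. Conversely, {b, c, d, g, j} is a clique of size 5, and the vertices of any clique must share a bag in every tree decomposition; so some bag has ≥ 5 vertices and tw(G) ≥ 4. Hence tw(G) = 4 exactly.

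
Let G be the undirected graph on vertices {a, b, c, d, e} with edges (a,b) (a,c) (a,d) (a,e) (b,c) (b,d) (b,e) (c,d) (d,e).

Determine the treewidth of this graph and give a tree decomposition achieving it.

Treewidth 3.
Bags: B1 = {a, b, c, d}  B2 = {a, b, d, e}
Tree: B1–B2

The largest bag has 4 vertices, giving width 3; this decomposition certifies tw(G) ≤ 3. For the lower bound, the 4 vertices {a, b, d, e} are pairwise adjacent, and any tree decomposition puts a clique entirely inside one bag — forcing width ≥ 3. Combining the bounds, tw(G) = 3.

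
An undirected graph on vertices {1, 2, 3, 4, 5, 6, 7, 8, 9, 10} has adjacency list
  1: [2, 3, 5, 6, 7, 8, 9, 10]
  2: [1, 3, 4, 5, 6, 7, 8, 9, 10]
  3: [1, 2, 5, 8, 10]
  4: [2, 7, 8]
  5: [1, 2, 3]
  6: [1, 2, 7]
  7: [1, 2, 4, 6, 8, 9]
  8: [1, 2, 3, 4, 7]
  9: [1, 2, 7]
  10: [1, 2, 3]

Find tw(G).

3

A width-3 tree decomposition is:
Bags: B1 = {1, 2, 7, 9}  B2 = {1, 2, 7, 8}  B3 = {1, 2, 6, 7}  B4 = {1, 2, 3, 8}  B5 = {1, 2, 3, 10}  B6 = {1, 2, 3, 5}  B7 = {2, 4, 7, 8}
Tree: B1–B2, B2–B3, B2–B4, B4–B5, B4–B6, B2–B7
The largest bag has 4 vertices, giving width 3; this decomposition certifies tw(G) ≤ 3. Conversely, {1, 2, 7, 9} is a clique of size 4, and the vertices of any clique must share a bag in every tree decomposition; so some bag has ≥ 4 vertices and tw(G) ≥ 3. Hence tw(G) = 3 exactly.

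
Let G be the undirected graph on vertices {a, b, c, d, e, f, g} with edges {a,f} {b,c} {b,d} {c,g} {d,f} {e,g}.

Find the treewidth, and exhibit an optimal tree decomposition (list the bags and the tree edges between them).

Treewidth 1.
One optimal decomposition is:
Bags: B1 = {a, f}  B2 = {d, f}  B3 = {b, d}  B4 = {b, c}  B5 = {c, g}  B6 = {e, g}
Tree: B1–B2, B2–B3, B3–B4, B4–B5, B5–B6

Every bag has size at most 2, so the width is 2 − 1 = 1 and tw(G) ≤ 1. Since G has at least one edge (e.g. a–f), it is not an edgeless graph, so tw(G) ≥ 1. Combining the bounds, tw(G) = 1.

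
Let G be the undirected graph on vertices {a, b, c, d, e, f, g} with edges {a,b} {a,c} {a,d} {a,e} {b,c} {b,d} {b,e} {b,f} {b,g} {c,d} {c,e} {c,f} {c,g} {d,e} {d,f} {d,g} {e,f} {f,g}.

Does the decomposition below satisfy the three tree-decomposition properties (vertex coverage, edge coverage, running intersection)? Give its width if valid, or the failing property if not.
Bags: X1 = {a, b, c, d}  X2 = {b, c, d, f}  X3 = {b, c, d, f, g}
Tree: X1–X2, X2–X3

No — vertex e appears in no bag.

A tree decomposition must satisfy three properties: every vertex lies in some bag; for every edge, both endpoints lie together in some bag; and for every vertex, the bags containing it form a connected subtree. Here vertex e appears in no bag, so the decomposition is invalid.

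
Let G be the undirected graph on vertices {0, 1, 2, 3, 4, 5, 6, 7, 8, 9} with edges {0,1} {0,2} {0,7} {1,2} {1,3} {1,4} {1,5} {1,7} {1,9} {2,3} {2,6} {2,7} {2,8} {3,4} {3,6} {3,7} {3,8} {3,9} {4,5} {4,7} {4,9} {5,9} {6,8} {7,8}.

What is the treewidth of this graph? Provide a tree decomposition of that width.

Treewidth 3.
Bags: B1 = {1, 2, 3, 7}  B2 = {2, 3, 7, 8}  B3 = {1, 3, 4, 7}  B4 = {1, 3, 4, 9}  B5 = {1, 4, 5, 9}  B6 = {2, 3, 6, 8}  B7 = {0, 1, 2, 7}
Tree: B1–B2, B1–B3, B3–B4, B4–B5, B2–B6, B1–B7

The largest bag has 4 vertices, giving width 3; this decomposition certifies tw(G) ≤ 3. On the other hand G contains the 4-clique {2, 3, 6, 8}. A clique must lie in a single bag of any decomposition, so no decomposition can have width below 3. Hence tw(G) = 3 exactly.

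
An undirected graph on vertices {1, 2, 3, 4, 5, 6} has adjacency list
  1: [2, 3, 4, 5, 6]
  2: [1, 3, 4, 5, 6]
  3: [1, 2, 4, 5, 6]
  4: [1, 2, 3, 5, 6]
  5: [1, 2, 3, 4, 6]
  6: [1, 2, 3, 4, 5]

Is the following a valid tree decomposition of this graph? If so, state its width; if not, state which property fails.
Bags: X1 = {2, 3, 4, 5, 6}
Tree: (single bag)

A tree decomposition must satisfy three properties: every vertex lies in some bag; for every edge, both endpoints lie together in some bag; and for every vertex, the bags containing it form a connected subtree. Here vertex 1 appears in no bag, so the decomposition is invalid.

No — vertex 1 appears in no bag.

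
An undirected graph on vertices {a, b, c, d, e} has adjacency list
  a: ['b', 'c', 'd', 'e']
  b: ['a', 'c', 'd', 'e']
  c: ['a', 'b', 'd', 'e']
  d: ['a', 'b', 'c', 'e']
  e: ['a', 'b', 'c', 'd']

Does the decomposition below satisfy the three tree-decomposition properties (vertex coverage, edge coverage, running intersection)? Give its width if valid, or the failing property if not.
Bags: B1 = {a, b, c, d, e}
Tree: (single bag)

Vertex coverage: the bags together contain {a, b, c, d, e}, the full vertex set. Edge coverage: each edge of G has both endpoints in at least one bag. Running intersection: for every vertex, the bags containing it form a connected subtree. All three properties hold, so this is a valid tree decomposition of width max|bag| − 1 = 4, and hence tw(G) ≤ 4.

Yes; width 4.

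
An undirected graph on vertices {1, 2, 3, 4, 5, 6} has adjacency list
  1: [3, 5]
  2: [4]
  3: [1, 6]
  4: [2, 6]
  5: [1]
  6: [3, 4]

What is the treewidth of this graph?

A width-1 tree decomposition is:
Bags: B1 = {1, 5}  B2 = {1, 3}  B3 = {3, 6}  B4 = {4, 6}  B5 = {2, 4}
Tree: B1–B2, B2–B3, B3–B4, B4–B5
Every bag has size at most 2, so the width is 2 − 1 = 1 and tw(G) ≤ 1. Since G has at least one edge (e.g. 5–1), it is not an edgeless graph, so tw(G) ≥ 1. Hence tw(G) = 1 exactly.

1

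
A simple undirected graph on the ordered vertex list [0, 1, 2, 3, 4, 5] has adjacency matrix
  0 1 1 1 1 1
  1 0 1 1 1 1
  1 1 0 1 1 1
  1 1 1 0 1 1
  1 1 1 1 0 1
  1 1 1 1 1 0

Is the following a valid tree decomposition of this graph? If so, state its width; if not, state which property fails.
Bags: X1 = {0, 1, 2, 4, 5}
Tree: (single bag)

No — vertex 3 appears in no bag.

A tree decomposition must satisfy three properties: every vertex lies in some bag; for every edge, both endpoints lie together in some bag; and for every vertex, the bags containing it form a connected subtree. Here vertex 3 appears in no bag, so the decomposition is invalid.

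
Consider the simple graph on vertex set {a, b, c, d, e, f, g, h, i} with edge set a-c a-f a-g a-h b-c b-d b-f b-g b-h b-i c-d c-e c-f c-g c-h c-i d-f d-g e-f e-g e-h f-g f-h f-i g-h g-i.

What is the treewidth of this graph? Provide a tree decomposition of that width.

Treewidth 4.
One such decomposition:
Bags: B1 = {b, c, f, g, h}  B2 = {a, c, f, g, h}  B3 = {c, e, f, g, h}  B4 = {b, c, d, f, g}  B5 = {b, c, f, g, i}
Tree: B1–B2, B1–B3, B1–B4, B1–B5

The largest bag has 5 vertices, giving width 4; this decomposition certifies tw(G) ≤ 4. Conversely, {b, c, d, f, g} is a clique of size 5, and the vertices of any clique must share a bag in every tree decomposition; so some bag has ≥ 5 vertices and tw(G) ≥ 4. Hence tw(G) = 4 exactly.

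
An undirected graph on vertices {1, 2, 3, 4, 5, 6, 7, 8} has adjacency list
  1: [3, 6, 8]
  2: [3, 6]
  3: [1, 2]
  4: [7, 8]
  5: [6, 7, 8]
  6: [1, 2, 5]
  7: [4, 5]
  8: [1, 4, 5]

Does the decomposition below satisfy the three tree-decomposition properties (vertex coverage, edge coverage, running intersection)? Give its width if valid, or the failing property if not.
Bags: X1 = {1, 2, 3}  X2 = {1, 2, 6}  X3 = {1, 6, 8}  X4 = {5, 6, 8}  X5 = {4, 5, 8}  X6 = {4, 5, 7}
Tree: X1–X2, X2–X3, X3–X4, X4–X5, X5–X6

Yes; width 2.

Checking the three conditions: (i) the bags cover all of {1, 2, 3, 4, 5, 6, 7, 8}; (ii) for each edge, some bag contains both endpoints; (iii) the bags containing any fixed vertex form a subtree. All hold, so the decomposition is valid with width 3 − 1 = 2.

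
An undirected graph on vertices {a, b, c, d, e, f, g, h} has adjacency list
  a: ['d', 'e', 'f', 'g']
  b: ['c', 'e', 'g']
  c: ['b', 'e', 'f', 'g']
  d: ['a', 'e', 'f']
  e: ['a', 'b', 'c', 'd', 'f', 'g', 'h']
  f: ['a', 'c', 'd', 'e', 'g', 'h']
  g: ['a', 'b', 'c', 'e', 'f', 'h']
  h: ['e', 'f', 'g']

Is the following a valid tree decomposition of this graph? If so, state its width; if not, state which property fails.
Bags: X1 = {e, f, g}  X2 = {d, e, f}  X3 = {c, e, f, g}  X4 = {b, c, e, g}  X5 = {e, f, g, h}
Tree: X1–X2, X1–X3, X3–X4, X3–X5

A tree decomposition must satisfy three properties: every vertex lies in some bag; for every edge, both endpoints lie together in some bag; and for every vertex, the bags containing it form a connected subtree. Here vertex a appears in no bag, so the decomposition is invalid.

No — vertex a appears in no bag.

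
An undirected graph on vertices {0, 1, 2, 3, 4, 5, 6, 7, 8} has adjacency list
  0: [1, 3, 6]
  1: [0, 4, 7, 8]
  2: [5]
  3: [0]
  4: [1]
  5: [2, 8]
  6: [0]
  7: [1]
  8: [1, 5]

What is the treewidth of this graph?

1

A width-1 tree decomposition is:
Bags: B1 = {1, 8}  B2 = {1, 7}  B3 = {0, 1}  B4 = {5, 8}  B5 = {1, 4}  B6 = {2, 5}  B7 = {0, 6}  B8 = {0, 3}
Tree: B1–B2, B2–B3, B1–B4, B1–B5, B4–B6, B3–B7, B7–B8
Each bag holds 2 vertices, so the decomposition has width 1, which upper-bounds the treewidth. Since G has at least one edge (e.g. 8–1), it is not an edgeless graph, so tw(G) ≥ 1. Hence tw(G) = 1 exactly.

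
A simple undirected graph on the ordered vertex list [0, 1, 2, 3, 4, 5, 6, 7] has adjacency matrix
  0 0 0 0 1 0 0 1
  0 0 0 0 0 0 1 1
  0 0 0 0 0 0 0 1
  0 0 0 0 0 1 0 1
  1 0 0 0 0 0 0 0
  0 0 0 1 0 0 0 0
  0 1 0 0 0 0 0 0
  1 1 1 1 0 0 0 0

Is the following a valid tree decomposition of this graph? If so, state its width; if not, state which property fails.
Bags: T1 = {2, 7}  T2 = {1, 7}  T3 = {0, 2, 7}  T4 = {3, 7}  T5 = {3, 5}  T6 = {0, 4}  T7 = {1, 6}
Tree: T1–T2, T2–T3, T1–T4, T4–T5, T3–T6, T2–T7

No — bags containing vertex 2 are not connected in the tree.

A tree decomposition must satisfy three properties: every vertex lies in some bag; for every edge, both endpoints lie together in some bag; and for every vertex, the bags containing it form a connected subtree. Here bags containing vertex 2 are not connected in the tree, so the decomposition is invalid.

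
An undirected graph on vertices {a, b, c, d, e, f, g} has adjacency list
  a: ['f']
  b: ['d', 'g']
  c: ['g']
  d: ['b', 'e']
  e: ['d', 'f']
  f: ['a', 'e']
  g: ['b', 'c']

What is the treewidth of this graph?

A width-1 tree decomposition is:
Bags: B1 = {a, f}  B2 = {e, f}  B3 = {d, e}  B4 = {b, d}  B5 = {b, g}  B6 = {c, g}
Tree: B1–B2, B2–B3, B3–B4, B4–B5, B5–B6
Every bag has size at most 2, so the width is 2 − 1 = 1 and tw(G) ≤ 1. Any graph with an edge has treewidth ≥ 1, and G has the edge a–f. Hence tw(G) = 1 exactly.

1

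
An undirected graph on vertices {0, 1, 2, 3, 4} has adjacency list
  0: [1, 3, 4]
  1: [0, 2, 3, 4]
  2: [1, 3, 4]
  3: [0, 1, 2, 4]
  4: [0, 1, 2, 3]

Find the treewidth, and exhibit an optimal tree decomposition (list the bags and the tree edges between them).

Treewidth 3.
Bags: B1 = {1, 2, 3, 4}  B2 = {0, 1, 3, 4}
Tree: B1–B2

Each bag holds 4 vertices, so the decomposition has width 3, which upper-bounds the treewidth. On the other hand G contains the 4-clique {0, 1, 3, 4}. A clique must lie in a single bag of any decomposition, so no decomposition can have width below 3. Therefore the treewidth is 3.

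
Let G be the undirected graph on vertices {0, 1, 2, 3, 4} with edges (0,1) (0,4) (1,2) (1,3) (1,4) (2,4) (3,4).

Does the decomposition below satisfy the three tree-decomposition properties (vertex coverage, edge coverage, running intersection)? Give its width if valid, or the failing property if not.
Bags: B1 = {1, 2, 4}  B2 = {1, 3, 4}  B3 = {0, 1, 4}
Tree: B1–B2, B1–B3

Checking the three conditions: (i) the bags cover all of {0, 1, 2, 3, 4}; (ii) for each edge, some bag contains both endpoints; (iii) the bags containing any fixed vertex form a subtree. All hold, so the decomposition is valid with width 3 − 1 = 2.

Yes; width 2.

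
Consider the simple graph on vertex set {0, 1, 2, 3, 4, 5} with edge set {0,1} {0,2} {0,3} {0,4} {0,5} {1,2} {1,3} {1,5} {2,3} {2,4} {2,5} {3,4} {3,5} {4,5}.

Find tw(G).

A width-4 tree decomposition is:
Bags: B1 = {0, 1, 2, 3, 5}  B2 = {0, 2, 3, 4, 5}
Tree: B1–B2
Every bag has size at most 5, so the width is 5 − 1 = 4 and tw(G) ≤ 4. Conversely, {0, 1, 2, 3, 5} is a clique of size 5, and the vertices of any clique must share a bag in every tree decomposition; so some bag has ≥ 5 vertices and tw(G) ≥ 4. Hence tw(G) = 4 exactly.

4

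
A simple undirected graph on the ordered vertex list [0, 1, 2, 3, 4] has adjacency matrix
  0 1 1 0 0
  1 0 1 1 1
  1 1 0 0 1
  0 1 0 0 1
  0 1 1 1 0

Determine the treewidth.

2

A width-2 tree decomposition is:
Bags: B1 = {0, 1, 2}  B2 = {1, 2, 4}  B3 = {1, 3, 4}
Tree: B1–B2, B2–B3
The largest bag has 3 vertices, giving width 2; this decomposition certifies tw(G) ≤ 2. For the lower bound, the 3 vertices {0, 1, 2} are pairwise adjacent, and any tree decomposition puts a clique entirely inside one bag — forcing width ≥ 2. Combining the bounds, tw(G) = 2.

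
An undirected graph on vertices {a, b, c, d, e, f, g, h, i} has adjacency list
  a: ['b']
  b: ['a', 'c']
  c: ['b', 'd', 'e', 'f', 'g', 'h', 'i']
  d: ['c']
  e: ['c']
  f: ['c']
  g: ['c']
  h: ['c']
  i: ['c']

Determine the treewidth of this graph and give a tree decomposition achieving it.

The largest bag has 2 vertices, giving width 1; this decomposition certifies tw(G) ≤ 1. Any graph with an edge has treewidth ≥ 1, and G has the edge c–f. Combining the bounds, tw(G) = 1.

Treewidth 1.
One optimal decomposition is:
Bags: B1 = {c, f}  B2 = {c, e}  B3 = {c, d}  B4 = {b, c}  B5 = {c, h}  B6 = {a, b}  B7 = {c, g}  B8 = {c, i}
Tree: B1–B2, B2–B3, B2–B4, B1–B5, B4–B6, B5–B7, B7–B8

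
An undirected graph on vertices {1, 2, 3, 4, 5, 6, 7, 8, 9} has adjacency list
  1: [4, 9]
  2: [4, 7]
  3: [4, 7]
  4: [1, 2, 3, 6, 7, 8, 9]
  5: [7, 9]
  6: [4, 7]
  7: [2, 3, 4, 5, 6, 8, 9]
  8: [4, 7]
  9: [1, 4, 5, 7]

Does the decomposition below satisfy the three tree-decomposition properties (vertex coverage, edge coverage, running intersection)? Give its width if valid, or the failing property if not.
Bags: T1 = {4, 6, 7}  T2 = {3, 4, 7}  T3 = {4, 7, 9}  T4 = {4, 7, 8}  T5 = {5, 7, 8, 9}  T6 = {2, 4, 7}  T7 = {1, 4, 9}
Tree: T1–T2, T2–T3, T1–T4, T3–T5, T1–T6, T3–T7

No — bags containing vertex 8 are not connected in the tree.

A tree decomposition must satisfy three properties: every vertex lies in some bag; for every edge, both endpoints lie together in some bag; and for every vertex, the bags containing it form a connected subtree. Here bags containing vertex 8 are not connected in the tree, so the decomposition is invalid.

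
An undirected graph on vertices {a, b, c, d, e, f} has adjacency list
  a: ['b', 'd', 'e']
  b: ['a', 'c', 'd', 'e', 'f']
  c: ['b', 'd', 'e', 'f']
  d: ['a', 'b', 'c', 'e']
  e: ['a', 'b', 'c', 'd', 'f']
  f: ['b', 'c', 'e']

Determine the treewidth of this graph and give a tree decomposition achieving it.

Every bag has size at most 4, so the width is 4 − 1 = 3 and tw(G) ≤ 3. Conversely, {b, c, d, e} is a clique of size 4, and the vertices of any clique must share a bag in every tree decomposition; so some bag has ≥ 4 vertices and tw(G) ≥ 3. Hence tw(G) = 3 exactly.

Treewidth 3.
One such decomposition:
Bags: B1 = {b, c, d, e}  B2 = {b, c, e, f}  B3 = {a, b, d, e}
Tree: B1–B2, B1–B3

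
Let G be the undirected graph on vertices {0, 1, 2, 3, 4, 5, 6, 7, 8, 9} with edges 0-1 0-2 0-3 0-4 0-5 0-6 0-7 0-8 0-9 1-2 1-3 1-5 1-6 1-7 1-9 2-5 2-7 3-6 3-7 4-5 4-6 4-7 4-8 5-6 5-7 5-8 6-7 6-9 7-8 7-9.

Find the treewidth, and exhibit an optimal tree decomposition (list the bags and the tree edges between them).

Treewidth 4.
One such decomposition:
Bags: B1 = {0, 4, 5, 6, 7}  B2 = {0, 1, 5, 6, 7}  B3 = {0, 1, 6, 7, 9}  B4 = {0, 1, 3, 6, 7}  B5 = {0, 1, 2, 5, 7}  B6 = {0, 4, 5, 7, 8}
Tree: B1–B2, B2–B3, B3–B4, B2–B5, B1–B6

Every bag has size at most 5, so the width is 5 − 1 = 4 and tw(G) ≤ 4. For the lower bound, the 5 vertices {0, 4, 5, 7, 8} are pairwise adjacent, and any tree decomposition puts a clique entirely inside one bag — forcing width ≥ 4. Hence tw(G) = 4 exactly.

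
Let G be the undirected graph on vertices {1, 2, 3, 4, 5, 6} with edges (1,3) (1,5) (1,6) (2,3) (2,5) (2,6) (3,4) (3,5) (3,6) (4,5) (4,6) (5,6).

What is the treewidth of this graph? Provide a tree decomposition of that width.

The largest bag has 4 vertices, giving width 3; this decomposition certifies tw(G) ≤ 3. Conversely, {1, 3, 5, 6} is a clique of size 4, and the vertices of any clique must share a bag in every tree decomposition; so some bag has ≥ 4 vertices and tw(G) ≥ 3. The upper and lower bounds meet at 3, so that is the treewidth.

Treewidth 3.
One such decomposition:
Bags: B1 = {3, 4, 5, 6}  B2 = {1, 3, 5, 6}  B3 = {2, 3, 5, 6}
Tree: B1–B2, B1–B3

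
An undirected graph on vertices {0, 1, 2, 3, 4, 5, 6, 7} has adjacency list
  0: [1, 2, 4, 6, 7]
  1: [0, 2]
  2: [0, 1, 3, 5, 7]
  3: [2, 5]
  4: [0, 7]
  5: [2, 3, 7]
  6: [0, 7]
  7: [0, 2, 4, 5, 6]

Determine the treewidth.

A width-2 tree decomposition is:
Bags: B1 = {2, 5, 7}  B2 = {0, 2, 7}  B3 = {0, 4, 7}  B4 = {0, 6, 7}  B5 = {0, 1, 2}  B6 = {2, 3, 5}
Tree: B1–B2, B2–B3, B3–B4, B2–B5, B1–B6
Every bag has size at most 3, so the width is 3 − 1 = 2 and tw(G) ≤ 2. For the lower bound, the 3 vertices {0, 1, 2} are pairwise adjacent, and any tree decomposition puts a clique entirely inside one bag — forcing width ≥ 2. The upper and lower bounds meet at 2, so that is the treewidth.

2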